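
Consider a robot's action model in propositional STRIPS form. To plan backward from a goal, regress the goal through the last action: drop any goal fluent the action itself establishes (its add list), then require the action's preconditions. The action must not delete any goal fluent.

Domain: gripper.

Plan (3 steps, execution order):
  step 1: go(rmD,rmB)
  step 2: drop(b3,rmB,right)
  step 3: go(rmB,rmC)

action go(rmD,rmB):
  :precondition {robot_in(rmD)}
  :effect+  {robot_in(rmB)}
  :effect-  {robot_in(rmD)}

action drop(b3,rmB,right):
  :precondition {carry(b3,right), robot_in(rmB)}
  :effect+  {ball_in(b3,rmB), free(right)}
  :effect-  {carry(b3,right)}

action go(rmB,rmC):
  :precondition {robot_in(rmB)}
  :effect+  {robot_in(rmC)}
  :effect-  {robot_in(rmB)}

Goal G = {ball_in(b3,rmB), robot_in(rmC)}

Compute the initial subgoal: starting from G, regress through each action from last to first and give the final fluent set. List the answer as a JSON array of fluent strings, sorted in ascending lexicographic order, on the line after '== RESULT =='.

Regress step by step:
  through step 3 (go(rmB,rmC)): drop {robot_in(rmC)}, keep {ball_in(b3,rmB)}, require {robot_in(rmB)}
    → {ball_in(b3,rmB), robot_in(rmB)}
  through step 2 (drop(b3,rmB,right)): drop {ball_in(b3,rmB)}, keep {robot_in(rmB)}, require {carry(b3,right), robot_in(rmB)}
    → {carry(b3,right), robot_in(rmB)}
  through step 1 (go(rmD,rmB)): drop {robot_in(rmB)}, keep {carry(b3,right)}, require {robot_in(rmD)}
    → {carry(b3,right), robot_in(rmD)}

== RESULT ==
["carry(b3,right)", "robot_in(rmD)"]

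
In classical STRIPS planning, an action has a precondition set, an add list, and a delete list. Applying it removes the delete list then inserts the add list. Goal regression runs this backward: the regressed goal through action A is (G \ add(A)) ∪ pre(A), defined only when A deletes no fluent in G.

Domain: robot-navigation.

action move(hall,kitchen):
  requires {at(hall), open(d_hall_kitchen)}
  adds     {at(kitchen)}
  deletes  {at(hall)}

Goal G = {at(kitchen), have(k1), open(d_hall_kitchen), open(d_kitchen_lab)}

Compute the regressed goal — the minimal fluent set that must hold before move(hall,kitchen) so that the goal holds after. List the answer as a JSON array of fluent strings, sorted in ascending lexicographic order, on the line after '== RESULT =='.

Compute (G \ add) ∪ pre:
  G ∩ del = {}  (empty — regression defined)
  G \ add = {at(kitchen), have(k1), open(d_hall_kitchen), open(d_kitchen_lab)} \ {at(kitchen)} = {have(k1), open(d_hall_kitchen), open(d_kitchen_lab)}
  ∪ pre   = {have(k1), open(d_hall_kitchen), open(d_kitchen_lab)} ∪ {at(hall), open(d_hall_kitchen)}
          = {at(hall), have(k1), open(d_hall_kitchen), open(d_kitchen_lab)}

== RESULT ==
["at(hall)", "have(k1)", "open(d_hall_kitchen)", "open(d_kitchen_lab)"]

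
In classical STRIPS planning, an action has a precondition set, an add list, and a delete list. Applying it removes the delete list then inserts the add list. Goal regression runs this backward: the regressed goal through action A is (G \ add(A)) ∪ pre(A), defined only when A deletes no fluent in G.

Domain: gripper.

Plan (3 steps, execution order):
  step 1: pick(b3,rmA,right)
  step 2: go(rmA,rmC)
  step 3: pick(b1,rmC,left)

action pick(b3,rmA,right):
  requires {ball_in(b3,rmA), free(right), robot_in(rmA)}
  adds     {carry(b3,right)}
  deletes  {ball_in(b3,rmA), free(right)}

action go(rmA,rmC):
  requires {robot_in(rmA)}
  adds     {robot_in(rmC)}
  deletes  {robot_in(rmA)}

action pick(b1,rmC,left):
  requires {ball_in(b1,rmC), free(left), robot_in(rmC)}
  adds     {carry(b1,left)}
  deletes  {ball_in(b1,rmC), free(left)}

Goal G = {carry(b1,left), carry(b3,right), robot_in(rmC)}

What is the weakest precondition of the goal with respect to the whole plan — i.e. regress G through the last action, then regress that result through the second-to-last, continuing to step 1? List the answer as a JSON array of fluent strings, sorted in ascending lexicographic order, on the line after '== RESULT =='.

Regress step by step:
  through step 3 (pick(b1,rmC,left)): drop {carry(b1,left)}, keep {carry(b3,right), robot_in(rmC)}, require {ball_in(b1,rmC), free(left), robot_in(rmC)}
    → {ball_in(b1,rmC), carry(b3,right), free(left), robot_in(rmC)}
  through step 2 (go(rmA,rmC)): drop {robot_in(rmC)}, keep {ball_in(b1,rmC), carry(b3,right), free(left)}, require {robot_in(rmA)}
    → {ball_in(b1,rmC), carry(b3,right), free(left), robot_in(rmA)}
  through step 1 (pick(b3,rmA,right)): drop {carry(b3,right)}, keep {ball_in(b1,rmC), free(left), robot_in(rmA)}, require {ball_in(b3,rmA), free(right), robot_in(rmA)}
    → {ball_in(b1,rmC), ball_in(b3,rmA), free(left), free(right), robot_in(rmA)}

== RESULT ==
["ball_in(b1,rmC)", "ball_in(b3,rmA)", "free(left)", "free(right)", "robot_in(rmA)"]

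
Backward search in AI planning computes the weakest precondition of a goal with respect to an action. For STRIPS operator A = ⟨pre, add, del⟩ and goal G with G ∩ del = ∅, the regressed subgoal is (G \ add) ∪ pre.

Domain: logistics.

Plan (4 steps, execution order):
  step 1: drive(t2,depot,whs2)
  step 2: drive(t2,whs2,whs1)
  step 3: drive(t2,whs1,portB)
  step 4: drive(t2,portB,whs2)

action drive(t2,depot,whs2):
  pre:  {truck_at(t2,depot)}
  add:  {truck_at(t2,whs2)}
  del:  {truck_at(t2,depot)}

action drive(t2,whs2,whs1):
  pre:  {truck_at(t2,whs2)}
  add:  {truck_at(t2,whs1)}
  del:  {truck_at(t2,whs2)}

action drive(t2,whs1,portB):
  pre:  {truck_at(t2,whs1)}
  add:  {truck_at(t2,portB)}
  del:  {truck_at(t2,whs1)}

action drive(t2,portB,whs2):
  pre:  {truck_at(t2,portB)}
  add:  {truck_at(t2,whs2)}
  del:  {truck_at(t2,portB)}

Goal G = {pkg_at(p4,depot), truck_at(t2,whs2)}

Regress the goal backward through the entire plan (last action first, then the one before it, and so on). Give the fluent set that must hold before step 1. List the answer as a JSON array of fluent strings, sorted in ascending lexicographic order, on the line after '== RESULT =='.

Work backward from the goal:
  through step 4 (drive(t2,portB,whs2)): drop {truck_at(t2,whs2)}, keep {pkg_at(p4,depot)}, require {truck_at(t2,portB)}
    → {pkg_at(p4,depot), truck_at(t2,portB)}
  through step 3 (drive(t2,whs1,portB)): drop {truck_at(t2,portB)}, keep {pkg_at(p4,depot)}, require {truck_at(t2,whs1)}
    → {pkg_at(p4,depot), truck_at(t2,whs1)}
  through step 2 (drive(t2,whs2,whs1)): drop {truck_at(t2,whs1)}, keep {pkg_at(p4,depot)}, require {truck_at(t2,whs2)}
    → {pkg_at(p4,depot), truck_at(t2,whs2)}
  through step 1 (drive(t2,depot,whs2)): drop {truck_at(t2,whs2)}, keep {pkg_at(p4,depot)}, require {truck_at(t2,depot)}
    → {pkg_at(p4,depot), truck_at(t2,depot)}

== RESULT ==
["pkg_at(p4,depot)", "truck_at(t2,depot)"]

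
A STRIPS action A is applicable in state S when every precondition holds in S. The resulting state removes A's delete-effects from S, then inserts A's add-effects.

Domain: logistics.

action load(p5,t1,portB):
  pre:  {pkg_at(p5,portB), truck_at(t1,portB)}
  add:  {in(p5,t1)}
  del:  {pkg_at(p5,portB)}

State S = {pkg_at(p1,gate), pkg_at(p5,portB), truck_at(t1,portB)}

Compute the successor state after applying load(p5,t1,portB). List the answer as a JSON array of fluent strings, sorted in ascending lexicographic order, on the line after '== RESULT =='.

Progress:
  pre ⊆ S: {pkg_at(p5,portB), truck_at(t1,portB)} ⊆ S  — applicable
  S \ del = {pkg_at(p1,gate), truck_at(t1,portB)}
  ∪ add   = {in(p5,t1), pkg_at(p1,gate), truck_at(t1,portB)}

== RESULT ==
["in(p5,t1)", "pkg_at(p1,gate)", "truck_at(t1,portB)"]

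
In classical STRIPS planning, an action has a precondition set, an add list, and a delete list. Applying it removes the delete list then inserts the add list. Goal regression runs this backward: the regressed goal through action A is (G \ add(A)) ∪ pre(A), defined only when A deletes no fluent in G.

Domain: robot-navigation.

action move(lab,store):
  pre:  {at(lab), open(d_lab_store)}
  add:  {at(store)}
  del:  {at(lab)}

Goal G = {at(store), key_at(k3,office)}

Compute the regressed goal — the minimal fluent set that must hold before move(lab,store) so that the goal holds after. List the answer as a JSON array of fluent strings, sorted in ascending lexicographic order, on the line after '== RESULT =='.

Regress:
  G ∩ del = {}  (empty — regression defined)
  G \ add = {at(store), key_at(k3,office)} \ {at(store)} = {key_at(k3,office)}
  ∪ pre   = {key_at(k3,office)} ∪ {at(lab), open(d_lab_store)}
          = {at(lab), key_at(k3,office), open(d_lab_store)}

== RESULT ==
["at(lab)", "key_at(k3,office)", "open(d_lab_store)"]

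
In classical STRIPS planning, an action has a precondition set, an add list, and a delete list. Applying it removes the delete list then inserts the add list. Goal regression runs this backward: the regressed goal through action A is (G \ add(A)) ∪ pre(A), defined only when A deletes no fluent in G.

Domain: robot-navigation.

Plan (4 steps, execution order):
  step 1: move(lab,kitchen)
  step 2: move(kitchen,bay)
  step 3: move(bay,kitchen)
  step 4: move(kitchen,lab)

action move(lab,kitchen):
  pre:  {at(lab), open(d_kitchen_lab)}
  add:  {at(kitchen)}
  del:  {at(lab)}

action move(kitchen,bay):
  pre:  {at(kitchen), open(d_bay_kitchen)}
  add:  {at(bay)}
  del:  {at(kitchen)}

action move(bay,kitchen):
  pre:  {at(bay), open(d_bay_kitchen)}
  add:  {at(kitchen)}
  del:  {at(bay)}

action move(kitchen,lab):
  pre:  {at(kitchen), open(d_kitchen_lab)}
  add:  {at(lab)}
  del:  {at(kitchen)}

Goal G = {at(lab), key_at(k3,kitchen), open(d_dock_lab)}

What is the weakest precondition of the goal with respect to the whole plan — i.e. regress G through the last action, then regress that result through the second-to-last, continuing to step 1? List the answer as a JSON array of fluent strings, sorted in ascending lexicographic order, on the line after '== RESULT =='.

Work backward from the goal:
  through step 4 (move(kitchen,lab)): drop {at(lab)}, keep {key_at(k3,kitchen), open(d_dock_lab)}, require {at(kitchen), open(d_kitchen_lab)}
    → {at(kitchen), key_at(k3,kitchen), open(d_dock_lab), open(d_kitchen_lab)}
  through step 3 (move(bay,kitchen)): drop {at(kitchen)}, keep {key_at(k3,kitchen), open(d_dock_lab), open(d_kitchen_lab)}, require {at(bay), open(d_bay_kitchen)}
    → {at(bay), key_at(k3,kitchen), open(d_bay_kitchen), open(d_dock_lab), open(d_kitchen_lab)}
  through step 2 (move(kitchen,bay)): drop {at(bay)}, keep {key_at(k3,kitchen), open(d_bay_kitchen), open(d_dock_lab), open(d_kitchen_lab)}, require {at(kitchen), open(d_bay_kitchen)}
    → {at(kitchen), key_at(k3,kitchen), open(d_bay_kitchen), open(d_dock_lab), open(d_kitchen_lab)}
  through step 1 (move(lab,kitchen)): drop {at(kitchen)}, keep {key_at(k3,kitchen), open(d_bay_kitchen), open(d_dock_lab), open(d_kitchen_lab)}, require {at(lab), open(d_kitchen_lab)}
    → {at(lab), key_at(k3,kitchen), open(d_bay_kitchen), open(d_dock_lab), open(d_kitchen_lab)}

== RESULT ==
["at(lab)", "key_at(k3,kitchen)", "open(d_bay_kitchen)", "open(d_dock_lab)", "open(d_kitchen_lab)"]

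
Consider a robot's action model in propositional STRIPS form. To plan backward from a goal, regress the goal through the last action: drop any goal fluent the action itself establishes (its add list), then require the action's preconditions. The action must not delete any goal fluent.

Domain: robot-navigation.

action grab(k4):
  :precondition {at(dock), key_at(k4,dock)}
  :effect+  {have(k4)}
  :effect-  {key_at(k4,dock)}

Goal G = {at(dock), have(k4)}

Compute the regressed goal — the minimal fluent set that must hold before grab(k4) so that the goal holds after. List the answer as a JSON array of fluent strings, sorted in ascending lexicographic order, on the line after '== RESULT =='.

Regress:
  G ∩ del = {}  (empty — regression defined)
  G \ add = {at(dock), have(k4)} \ {have(k4)} = {at(dock)}
  ∪ pre   = {at(dock)} ∪ {at(dock), key_at(k4,dock)}
          = {at(dock), key_at(k4,dock)}

== RESULT ==
["at(dock)", "key_at(k4,dock)"]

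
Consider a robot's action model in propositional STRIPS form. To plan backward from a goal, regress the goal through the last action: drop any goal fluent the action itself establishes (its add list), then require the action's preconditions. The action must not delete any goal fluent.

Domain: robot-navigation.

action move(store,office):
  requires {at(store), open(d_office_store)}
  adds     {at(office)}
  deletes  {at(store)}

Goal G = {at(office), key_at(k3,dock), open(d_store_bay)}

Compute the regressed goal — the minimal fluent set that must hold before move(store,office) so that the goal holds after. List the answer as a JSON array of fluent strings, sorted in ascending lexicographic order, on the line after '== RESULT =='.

Compute (G \ add) ∪ pre:
  G ∩ del = {}  (empty — regression defined)
  G \ add = {at(office), key_at(k3,dock), open(d_store_bay)} \ {at(office)} = {key_at(k3,dock), open(d_store_bay)}
  ∪ pre   = {key_at(k3,dock), open(d_store_bay)} ∪ {at(store), open(d_office_store)}
          = {at(store), key_at(k3,dock), open(d_office_store), open(d_store_bay)}

== RESULT ==
["at(store)", "key_at(k3,dock)", "open(d_office_store)", "open(d_store_bay)"]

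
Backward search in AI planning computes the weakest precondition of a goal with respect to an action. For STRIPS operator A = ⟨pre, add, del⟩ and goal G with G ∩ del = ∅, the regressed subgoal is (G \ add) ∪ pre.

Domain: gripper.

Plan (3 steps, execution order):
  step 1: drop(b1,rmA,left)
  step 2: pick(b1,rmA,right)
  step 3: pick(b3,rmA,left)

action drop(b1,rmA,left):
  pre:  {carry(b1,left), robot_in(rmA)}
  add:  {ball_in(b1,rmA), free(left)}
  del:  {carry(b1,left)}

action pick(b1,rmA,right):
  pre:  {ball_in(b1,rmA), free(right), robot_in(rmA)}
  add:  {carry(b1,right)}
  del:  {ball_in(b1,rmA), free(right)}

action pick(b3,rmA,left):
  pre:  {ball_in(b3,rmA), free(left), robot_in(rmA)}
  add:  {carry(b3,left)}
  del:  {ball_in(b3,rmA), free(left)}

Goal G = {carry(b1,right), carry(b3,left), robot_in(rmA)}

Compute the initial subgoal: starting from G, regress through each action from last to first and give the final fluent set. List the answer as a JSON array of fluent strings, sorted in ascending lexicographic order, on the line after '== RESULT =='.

Regress step by step:
  through step 3 (pick(b3,rmA,left)): drop {carry(b3,left)}, keep {carry(b1,right), robot_in(rmA)}, require {ball_in(b3,rmA), free(left), robot_in(rmA)}
    → {ball_in(b3,rmA), carry(b1,right), free(left), robot_in(rmA)}
  through step 2 (pick(b1,rmA,right)): drop {carry(b1,right)}, keep {ball_in(b3,rmA), free(left), robot_in(rmA)}, require {ball_in(b1,rmA), free(right), robot_in(rmA)}
    → {ball_in(b1,rmA), ball_in(b3,rmA), free(left), free(right), robot_in(rmA)}
  through step 1 (drop(b1,rmA,left)): drop {ball_in(b1,rmA), free(left)}, keep {ball_in(b3,rmA), free(right), robot_in(rmA)}, require {carry(b1,left), robot_in(rmA)}
    → {ball_in(b3,rmA), carry(b1,left), free(right), robot_in(rmA)}

== RESULT ==
["ball_in(b3,rmA)", "carry(b1,left)", "free(right)", "robot_in(rmA)"]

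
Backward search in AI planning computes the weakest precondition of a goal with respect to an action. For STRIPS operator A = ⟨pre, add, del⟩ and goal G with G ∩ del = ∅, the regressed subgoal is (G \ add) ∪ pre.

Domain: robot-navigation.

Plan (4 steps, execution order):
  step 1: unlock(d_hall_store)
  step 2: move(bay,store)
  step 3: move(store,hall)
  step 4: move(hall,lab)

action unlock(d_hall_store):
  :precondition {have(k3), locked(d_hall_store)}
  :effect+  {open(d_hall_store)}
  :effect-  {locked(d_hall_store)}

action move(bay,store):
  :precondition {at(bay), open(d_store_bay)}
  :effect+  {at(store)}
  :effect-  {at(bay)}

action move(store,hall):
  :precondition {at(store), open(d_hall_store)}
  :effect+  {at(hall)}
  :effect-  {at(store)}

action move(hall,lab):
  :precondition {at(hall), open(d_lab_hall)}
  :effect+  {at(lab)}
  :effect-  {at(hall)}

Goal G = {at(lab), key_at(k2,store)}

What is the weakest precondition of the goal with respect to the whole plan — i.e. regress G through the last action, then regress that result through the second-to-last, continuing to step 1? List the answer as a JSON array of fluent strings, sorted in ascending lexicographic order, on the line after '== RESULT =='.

Regress step by step:
  through step 4 (move(hall,lab)): drop {at(lab)}, keep {key_at(k2,store)}, require {at(hall), open(d_lab_hall)}
    → {at(hall), key_at(k2,store), open(d_lab_hall)}
  through step 3 (move(store,hall)): drop {at(hall)}, keep {key_at(k2,store), open(d_lab_hall)}, require {at(store), open(d_hall_store)}
    → {at(store), key_at(k2,store), open(d_hall_store), open(d_lab_hall)}
  through step 2 (move(bay,store)): drop {at(store)}, keep {key_at(k2,store), open(d_hall_store), open(d_lab_hall)}, require {at(bay), open(d_store_bay)}
    → {at(bay), key_at(k2,store), open(d_hall_store), open(d_lab_hall), open(d_store_bay)}
  through step 1 (unlock(d_hall_store)): drop {open(d_hall_store)}, keep {at(bay), key_at(k2,store), open(d_lab_hall), open(d_store_bay)}, require {have(k3), locked(d_hall_store)}
    → {at(bay), have(k3), key_at(k2,store), locked(d_hall_store), open(d_lab_hall), open(d_store_bay)}

== RESULT ==
["at(bay)", "have(k3)", "key_at(k2,store)", "locked(d_hall_store)", "open(d_lab_hall)", "open(d_store_bay)"]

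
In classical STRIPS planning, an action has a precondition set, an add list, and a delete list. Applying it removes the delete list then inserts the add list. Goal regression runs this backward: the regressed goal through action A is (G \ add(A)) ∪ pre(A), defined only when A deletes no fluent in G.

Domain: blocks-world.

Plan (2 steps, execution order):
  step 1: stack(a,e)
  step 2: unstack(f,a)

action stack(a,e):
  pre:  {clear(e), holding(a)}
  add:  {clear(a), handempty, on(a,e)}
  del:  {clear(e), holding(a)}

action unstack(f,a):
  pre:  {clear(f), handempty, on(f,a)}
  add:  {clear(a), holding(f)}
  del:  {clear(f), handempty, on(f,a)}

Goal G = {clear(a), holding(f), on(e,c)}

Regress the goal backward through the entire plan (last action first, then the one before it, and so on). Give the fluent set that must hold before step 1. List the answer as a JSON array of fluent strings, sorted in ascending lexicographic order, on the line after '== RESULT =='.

Work backward from the goal:
  through step 2 (unstack(f,a)): drop {clear(a), holding(f)}, keep {on(e,c)}, require {clear(f), handempty, on(f,a)}
    → {clear(f), handempty, on(e,c), on(f,a)}
  through step 1 (stack(a,e)): drop {handempty}, keep {clear(f), on(e,c), on(f,a)}, require {clear(e), holding(a)}
    → {clear(e), clear(f), holding(a), on(e,c), on(f,a)}

== RESULT ==
["clear(e)", "clear(f)", "holding(a)", "on(e,c)", "on(f,a)"]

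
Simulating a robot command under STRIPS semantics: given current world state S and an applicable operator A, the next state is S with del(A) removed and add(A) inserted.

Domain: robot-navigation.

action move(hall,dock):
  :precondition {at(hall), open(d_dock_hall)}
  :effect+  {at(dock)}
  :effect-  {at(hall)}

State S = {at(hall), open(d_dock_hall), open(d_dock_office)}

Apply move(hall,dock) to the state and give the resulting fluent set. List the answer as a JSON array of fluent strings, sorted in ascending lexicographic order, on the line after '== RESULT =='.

Compute (S \ del) ∪ add:
  pre ⊆ S: {at(hall), open(d_dock_hall)} ⊆ S  — applicable
  S \ del = {open(d_dock_hall), open(d_dock_office)}
  ∪ add   = {at(dock), open(d_dock_hall), open(d_dock_office)}

== RESULT ==
["at(dock)", "open(d_dock_hall)", "open(d_dock_office)"]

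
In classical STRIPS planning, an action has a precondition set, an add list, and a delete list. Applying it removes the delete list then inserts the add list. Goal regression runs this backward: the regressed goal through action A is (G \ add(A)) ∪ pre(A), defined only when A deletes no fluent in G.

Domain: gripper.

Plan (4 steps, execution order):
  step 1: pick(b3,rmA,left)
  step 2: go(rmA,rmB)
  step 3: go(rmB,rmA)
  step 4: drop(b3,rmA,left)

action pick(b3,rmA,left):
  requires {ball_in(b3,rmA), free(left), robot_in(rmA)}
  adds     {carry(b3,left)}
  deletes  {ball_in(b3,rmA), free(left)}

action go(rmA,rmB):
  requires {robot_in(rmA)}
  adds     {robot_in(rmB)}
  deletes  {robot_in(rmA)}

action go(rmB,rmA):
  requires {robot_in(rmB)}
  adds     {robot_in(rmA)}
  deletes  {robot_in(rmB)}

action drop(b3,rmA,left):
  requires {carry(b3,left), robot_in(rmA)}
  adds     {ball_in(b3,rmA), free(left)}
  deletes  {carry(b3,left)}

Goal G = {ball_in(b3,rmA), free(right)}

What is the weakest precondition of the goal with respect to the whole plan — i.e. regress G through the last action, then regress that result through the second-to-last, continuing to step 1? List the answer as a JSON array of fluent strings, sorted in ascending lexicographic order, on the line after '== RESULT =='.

Work backward from the goal:
  through step 4 (drop(b3,rmA,left)): drop {ball_in(b3,rmA)}, keep {free(right)}, require {carry(b3,left), robot_in(rmA)}
    → {carry(b3,left), free(right), robot_in(rmA)}
  through step 3 (go(rmB,rmA)): drop {robot_in(rmA)}, keep {carry(b3,left), free(right)}, require {robot_in(rmB)}
    → {carry(b3,left), free(right), robot_in(rmB)}
  through step 2 (go(rmA,rmB)): drop {robot_in(rmB)}, keep {carry(b3,left), free(right)}, require {robot_in(rmA)}
    → {carry(b3,left), free(right), robot_in(rmA)}
  through step 1 (pick(b3,rmA,left)): drop {carry(b3,left)}, keep {free(right), robot_in(rmA)}, require {ball_in(b3,rmA), free(left), robot_in(rmA)}
    → {ball_in(b3,rmA), free(left), free(right), robot_in(rmA)}

== RESULT ==
["ball_in(b3,rmA)", "free(left)", "free(right)", "robot_in(rmA)"]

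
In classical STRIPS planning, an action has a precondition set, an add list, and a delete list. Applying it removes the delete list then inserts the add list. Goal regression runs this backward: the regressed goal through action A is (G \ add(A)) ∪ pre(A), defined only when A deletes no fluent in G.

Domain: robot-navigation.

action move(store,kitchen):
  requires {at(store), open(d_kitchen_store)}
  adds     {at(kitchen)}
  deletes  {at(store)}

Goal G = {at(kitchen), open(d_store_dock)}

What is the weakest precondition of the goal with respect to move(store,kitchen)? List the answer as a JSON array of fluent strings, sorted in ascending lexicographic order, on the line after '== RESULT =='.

Regress:
  G ∩ del = {}  (empty — regression defined)
  G \ add = {at(kitchen), open(d_store_dock)} \ {at(kitchen)} = {open(d_store_dock)}
  ∪ pre   = {open(d_store_dock)} ∪ {at(store), open(d_kitchen_store)}
          = {at(store), open(d_kitchen_store), open(d_store_dock)}

== RESULT ==
["at(store)", "open(d_kitchen_store)", "open(d_store_dock)"]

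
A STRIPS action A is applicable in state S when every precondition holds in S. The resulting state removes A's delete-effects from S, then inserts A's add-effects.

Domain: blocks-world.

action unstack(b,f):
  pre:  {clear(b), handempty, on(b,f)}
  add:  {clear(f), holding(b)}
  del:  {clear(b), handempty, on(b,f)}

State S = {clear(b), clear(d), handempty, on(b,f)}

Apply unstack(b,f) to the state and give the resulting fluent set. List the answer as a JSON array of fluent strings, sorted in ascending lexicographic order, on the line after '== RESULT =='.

Progress:
  pre ⊆ S: {clear(b), handempty, on(b,f)} ⊆ S  — applicable
  S \ del = {clear(d)}
  ∪ add   = {clear(d), clear(f), holding(b)}

== RESULT ==
["clear(d)", "clear(f)", "holding(b)"]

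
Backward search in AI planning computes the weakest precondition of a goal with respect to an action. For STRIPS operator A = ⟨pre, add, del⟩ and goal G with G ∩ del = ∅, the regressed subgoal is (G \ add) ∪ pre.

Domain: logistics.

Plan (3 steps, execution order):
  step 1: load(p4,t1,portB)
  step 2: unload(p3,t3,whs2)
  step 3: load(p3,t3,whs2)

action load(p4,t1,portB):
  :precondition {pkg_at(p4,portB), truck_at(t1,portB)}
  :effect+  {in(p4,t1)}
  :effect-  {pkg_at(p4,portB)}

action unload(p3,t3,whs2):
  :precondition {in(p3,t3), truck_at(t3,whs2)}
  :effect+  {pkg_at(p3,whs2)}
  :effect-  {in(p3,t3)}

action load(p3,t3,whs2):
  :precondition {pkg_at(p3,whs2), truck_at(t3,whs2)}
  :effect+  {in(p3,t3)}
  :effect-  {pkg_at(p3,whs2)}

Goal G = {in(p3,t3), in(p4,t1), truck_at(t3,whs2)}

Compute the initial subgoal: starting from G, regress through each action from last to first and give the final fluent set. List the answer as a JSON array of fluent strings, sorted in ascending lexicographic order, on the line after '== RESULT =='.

Regress step by step:
  through step 3 (load(p3,t3,whs2)): drop {in(p3,t3)}, keep {in(p4,t1), truck_at(t3,whs2)}, require {pkg_at(p3,whs2), truck_at(t3,whs2)}
    → {in(p4,t1), pkg_at(p3,whs2), truck_at(t3,whs2)}
  through step 2 (unload(p3,t3,whs2)): drop {pkg_at(p3,whs2)}, keep {in(p4,t1), truck_at(t3,whs2)}, require {in(p3,t3), truck_at(t3,whs2)}
    → {in(p3,t3), in(p4,t1), truck_at(t3,whs2)}
  through step 1 (load(p4,t1,portB)): drop {in(p4,t1)}, keep {in(p3,t3), truck_at(t3,whs2)}, require {pkg_at(p4,portB), truck_at(t1,portB)}
    → {in(p3,t3), pkg_at(p4,portB), truck_at(t1,portB), truck_at(t3,whs2)}

== RESULT ==
["in(p3,t3)", "pkg_at(p4,portB)", "truck_at(t1,portB)", "truck_at(t3,whs2)"]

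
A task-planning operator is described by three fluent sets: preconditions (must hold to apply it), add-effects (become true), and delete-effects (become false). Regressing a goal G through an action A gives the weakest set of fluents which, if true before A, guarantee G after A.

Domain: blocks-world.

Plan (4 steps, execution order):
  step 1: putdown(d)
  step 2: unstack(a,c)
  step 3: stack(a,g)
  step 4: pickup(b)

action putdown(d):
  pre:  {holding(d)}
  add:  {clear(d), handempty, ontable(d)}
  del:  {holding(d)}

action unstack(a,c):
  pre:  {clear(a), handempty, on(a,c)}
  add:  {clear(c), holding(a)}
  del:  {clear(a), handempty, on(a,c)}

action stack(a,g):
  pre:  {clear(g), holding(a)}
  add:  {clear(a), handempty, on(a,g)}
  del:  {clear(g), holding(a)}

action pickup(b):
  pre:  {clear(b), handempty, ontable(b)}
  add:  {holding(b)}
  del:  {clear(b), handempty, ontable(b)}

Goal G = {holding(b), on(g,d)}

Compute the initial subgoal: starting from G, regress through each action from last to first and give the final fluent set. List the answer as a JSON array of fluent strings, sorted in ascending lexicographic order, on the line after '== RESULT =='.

Work backward from the goal:
  through step 4 (pickup(b)): drop {holding(b)}, keep {on(g,d)}, require {clear(b), handempty, ontable(b)}
    → {clear(b), handempty, on(g,d), ontable(b)}
  through step 3 (stack(a,g)): drop {handempty}, keep {clear(b), on(g,d), ontable(b)}, require {clear(g), holding(a)}
    → {clear(b), clear(g), holding(a), on(g,d), ontable(b)}
  through step 2 (unstack(a,c)): drop {holding(a)}, keep {clear(b), clear(g), on(g,d), ontable(b)}, require {clear(a), handempty, on(a,c)}
    → {clear(a), clear(b), clear(g), handempty, on(a,c), on(g,d), ontable(b)}
  through step 1 (putdown(d)): drop {handempty}, keep {clear(a), clear(b), clear(g), on(a,c), on(g,d), ontable(b)}, require {holding(d)}
    → {clear(a), clear(b), clear(g), holding(d), on(a,c), on(g,d), ontable(b)}

== RESULT ==
["clear(a)", "clear(b)", "clear(g)", "holding(d)", "on(a,c)", "on(g,d)", "ontable(b)"]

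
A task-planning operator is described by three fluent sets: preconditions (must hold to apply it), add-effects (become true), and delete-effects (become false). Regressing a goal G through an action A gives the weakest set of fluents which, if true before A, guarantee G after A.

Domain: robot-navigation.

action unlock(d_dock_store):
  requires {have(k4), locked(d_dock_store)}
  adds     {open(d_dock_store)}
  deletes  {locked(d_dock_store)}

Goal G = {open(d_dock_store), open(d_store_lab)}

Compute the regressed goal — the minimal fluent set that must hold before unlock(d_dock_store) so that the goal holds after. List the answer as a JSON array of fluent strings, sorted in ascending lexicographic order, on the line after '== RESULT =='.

Regress:
  G ∩ del = {}  (empty — regression defined)
  G \ add = {open(d_dock_store), open(d_store_lab)} \ {open(d_dock_store)} = {open(d_store_lab)}
  ∪ pre   = {open(d_store_lab)} ∪ {have(k4), locked(d_dock_store)}
          = {have(k4), locked(d_dock_store), open(d_store_lab)}

== RESULT ==
["have(k4)", "locked(d_dock_store)", "open(d_store_lab)"]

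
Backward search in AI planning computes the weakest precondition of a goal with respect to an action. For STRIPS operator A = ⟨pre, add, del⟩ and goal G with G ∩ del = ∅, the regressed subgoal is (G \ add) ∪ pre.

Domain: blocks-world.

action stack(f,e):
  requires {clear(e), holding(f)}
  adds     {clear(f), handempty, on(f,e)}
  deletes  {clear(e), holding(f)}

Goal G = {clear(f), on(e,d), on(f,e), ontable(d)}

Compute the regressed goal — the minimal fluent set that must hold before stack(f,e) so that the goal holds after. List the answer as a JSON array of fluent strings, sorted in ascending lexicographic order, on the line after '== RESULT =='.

Regress:
  G ∩ del = {}  (empty — regression defined)
  G \ add = {clear(f), on(e,d), on(f,e), ontable(d)} \ {clear(f), handempty, on(f,e)} = {on(e,d), ontable(d)}
  ∪ pre   = {on(e,d), ontable(d)} ∪ {clear(e), holding(f)}
          = {clear(e), holding(f), on(e,d), ontable(d)}

== RESULT ==
["clear(e)", "holding(f)", "on(e,d)", "ontable(d)"]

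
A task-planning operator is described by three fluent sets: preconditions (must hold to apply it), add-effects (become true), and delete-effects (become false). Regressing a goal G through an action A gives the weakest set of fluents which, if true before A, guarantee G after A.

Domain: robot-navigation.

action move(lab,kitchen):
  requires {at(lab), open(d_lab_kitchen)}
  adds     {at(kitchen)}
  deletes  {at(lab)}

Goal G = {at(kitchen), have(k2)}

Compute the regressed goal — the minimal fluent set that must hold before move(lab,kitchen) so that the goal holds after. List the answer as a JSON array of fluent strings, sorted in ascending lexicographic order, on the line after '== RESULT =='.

Regress:
  G ∩ del = {}  (empty — regression defined)
  G \ add = {at(kitchen), have(k2)} \ {at(kitchen)} = {have(k2)}
  ∪ pre   = {have(k2)} ∪ {at(lab), open(d_lab_kitchen)}
          = {at(lab), have(k2), open(d_lab_kitchen)}

== RESULT ==
["at(lab)", "have(k2)", "open(d_lab_kitchen)"]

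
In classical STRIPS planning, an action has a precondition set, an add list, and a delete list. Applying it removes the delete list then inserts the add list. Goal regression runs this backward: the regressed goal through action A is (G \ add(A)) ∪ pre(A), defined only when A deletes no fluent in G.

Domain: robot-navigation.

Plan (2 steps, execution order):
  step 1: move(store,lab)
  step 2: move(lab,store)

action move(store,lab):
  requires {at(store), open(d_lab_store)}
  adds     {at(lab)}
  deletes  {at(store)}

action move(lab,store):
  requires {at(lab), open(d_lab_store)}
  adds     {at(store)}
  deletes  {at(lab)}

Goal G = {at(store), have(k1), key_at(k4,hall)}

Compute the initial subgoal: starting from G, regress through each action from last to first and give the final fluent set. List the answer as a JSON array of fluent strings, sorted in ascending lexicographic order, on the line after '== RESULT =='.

Work backward from the goal:
  through step 2 (move(lab,store)): drop {at(store)}, keep {have(k1), key_at(k4,hall)}, require {at(lab), open(d_lab_store)}
    → {at(lab), have(k1), key_at(k4,hall), open(d_lab_store)}
  through step 1 (move(store,lab)): drop {at(lab)}, keep {have(k1), key_at(k4,hall), open(d_lab_store)}, require {at(store), open(d_lab_store)}
    → {at(store), have(k1), key_at(k4,hall), open(d_lab_store)}

== RESULT ==
["at(store)", "have(k1)", "key_at(k4,hall)", "open(d_lab_store)"]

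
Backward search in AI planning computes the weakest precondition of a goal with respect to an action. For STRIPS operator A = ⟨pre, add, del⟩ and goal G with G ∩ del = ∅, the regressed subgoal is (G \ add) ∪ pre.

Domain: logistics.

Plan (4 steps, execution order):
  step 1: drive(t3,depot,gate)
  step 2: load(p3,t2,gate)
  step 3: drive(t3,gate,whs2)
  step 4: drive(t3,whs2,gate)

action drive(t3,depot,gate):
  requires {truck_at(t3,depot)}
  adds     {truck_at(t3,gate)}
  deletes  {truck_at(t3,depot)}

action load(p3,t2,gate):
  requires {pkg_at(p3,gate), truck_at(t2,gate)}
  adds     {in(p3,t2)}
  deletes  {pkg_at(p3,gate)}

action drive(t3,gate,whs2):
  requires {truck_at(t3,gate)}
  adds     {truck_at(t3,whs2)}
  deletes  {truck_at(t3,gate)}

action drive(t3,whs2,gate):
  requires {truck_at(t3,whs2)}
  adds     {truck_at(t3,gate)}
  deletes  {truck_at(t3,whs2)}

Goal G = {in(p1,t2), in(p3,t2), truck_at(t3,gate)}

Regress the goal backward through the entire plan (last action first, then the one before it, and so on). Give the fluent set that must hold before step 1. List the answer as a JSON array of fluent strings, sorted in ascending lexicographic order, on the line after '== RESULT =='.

Regress step by step:
  through step 4 (drive(t3,whs2,gate)): drop {truck_at(t3,gate)}, keep {in(p1,t2), in(p3,t2)}, require {truck_at(t3,whs2)}
    → {in(p1,t2), in(p3,t2), truck_at(t3,whs2)}
  through step 3 (drive(t3,gate,whs2)): drop {truck_at(t3,whs2)}, keep {in(p1,t2), in(p3,t2)}, require {truck_at(t3,gate)}
    → {in(p1,t2), in(p3,t2), truck_at(t3,gate)}
  through step 2 (load(p3,t2,gate)): drop {in(p3,t2)}, keep {in(p1,t2), truck_at(t3,gate)}, require {pkg_at(p3,gate), truck_at(t2,gate)}
    → {in(p1,t2), pkg_at(p3,gate), truck_at(t2,gate), truck_at(t3,gate)}
  through step 1 (drive(t3,depot,gate)): drop {truck_at(t3,gate)}, keep {in(p1,t2), pkg_at(p3,gate), truck_at(t2,gate)}, require {truck_at(t3,depot)}
    → {in(p1,t2), pkg_at(p3,gate), truck_at(t2,gate), truck_at(t3,depot)}

== RESULT ==
["in(p1,t2)", "pkg_at(p3,gate)", "truck_at(t2,gate)", "truck_at(t3,depot)"]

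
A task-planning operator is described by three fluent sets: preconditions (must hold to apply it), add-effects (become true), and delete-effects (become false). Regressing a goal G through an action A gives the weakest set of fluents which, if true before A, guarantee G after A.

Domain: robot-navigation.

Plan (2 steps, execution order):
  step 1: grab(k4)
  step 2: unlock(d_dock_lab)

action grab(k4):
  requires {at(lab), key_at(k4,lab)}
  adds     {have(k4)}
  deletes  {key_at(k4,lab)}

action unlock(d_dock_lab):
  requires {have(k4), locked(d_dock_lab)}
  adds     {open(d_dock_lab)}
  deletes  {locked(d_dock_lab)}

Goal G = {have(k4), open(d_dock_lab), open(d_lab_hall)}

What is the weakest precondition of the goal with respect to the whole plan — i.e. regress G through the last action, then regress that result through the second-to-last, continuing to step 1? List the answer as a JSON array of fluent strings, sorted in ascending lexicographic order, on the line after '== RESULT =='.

Work backward from the goal:
  through step 2 (unlock(d_dock_lab)): drop {open(d_dock_lab)}, keep {have(k4), open(d_lab_hall)}, require {have(k4), locked(d_dock_lab)}
    → {have(k4), locked(d_dock_lab), open(d_lab_hall)}
  through step 1 (grab(k4)): drop {have(k4)}, keep {locked(d_dock_lab), open(d_lab_hall)}, require {at(lab), key_at(k4,lab)}
    → {at(lab), key_at(k4,lab), locked(d_dock_lab), open(d_lab_hall)}

== RESULT ==
["at(lab)", "key_at(k4,lab)", "locked(d_dock_lab)", "open(d_lab_hall)"]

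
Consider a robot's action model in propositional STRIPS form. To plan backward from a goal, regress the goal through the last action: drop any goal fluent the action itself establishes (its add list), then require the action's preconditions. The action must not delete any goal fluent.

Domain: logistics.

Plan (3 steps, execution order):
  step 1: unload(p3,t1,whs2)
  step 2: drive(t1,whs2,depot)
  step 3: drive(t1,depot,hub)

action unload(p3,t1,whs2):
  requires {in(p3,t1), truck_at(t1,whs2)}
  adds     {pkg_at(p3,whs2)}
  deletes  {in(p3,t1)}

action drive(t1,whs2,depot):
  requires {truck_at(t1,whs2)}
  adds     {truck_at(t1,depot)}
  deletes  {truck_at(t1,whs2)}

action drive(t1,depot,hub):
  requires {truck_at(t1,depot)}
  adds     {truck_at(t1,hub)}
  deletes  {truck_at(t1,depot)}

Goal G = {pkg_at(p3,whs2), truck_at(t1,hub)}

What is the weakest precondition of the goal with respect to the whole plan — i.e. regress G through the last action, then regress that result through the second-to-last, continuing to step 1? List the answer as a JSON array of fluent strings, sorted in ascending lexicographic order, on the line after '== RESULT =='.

Regress step by step:
  through step 3 (drive(t1,depot,hub)): drop {truck_at(t1,hub)}, keep {pkg_at(p3,whs2)}, require {truck_at(t1,depot)}
    → {pkg_at(p3,whs2), truck_at(t1,depot)}
  through step 2 (drive(t1,whs2,depot)): drop {truck_at(t1,depot)}, keep {pkg_at(p3,whs2)}, require {truck_at(t1,whs2)}
    → {pkg_at(p3,whs2), truck_at(t1,whs2)}
  through step 1 (unload(p3,t1,whs2)): drop {pkg_at(p3,whs2)}, keep {truck_at(t1,whs2)}, require {in(p3,t1), truck_at(t1,whs2)}
    → {in(p3,t1), truck_at(t1,whs2)}

== RESULT ==
["in(p3,t1)", "truck_at(t1,whs2)"]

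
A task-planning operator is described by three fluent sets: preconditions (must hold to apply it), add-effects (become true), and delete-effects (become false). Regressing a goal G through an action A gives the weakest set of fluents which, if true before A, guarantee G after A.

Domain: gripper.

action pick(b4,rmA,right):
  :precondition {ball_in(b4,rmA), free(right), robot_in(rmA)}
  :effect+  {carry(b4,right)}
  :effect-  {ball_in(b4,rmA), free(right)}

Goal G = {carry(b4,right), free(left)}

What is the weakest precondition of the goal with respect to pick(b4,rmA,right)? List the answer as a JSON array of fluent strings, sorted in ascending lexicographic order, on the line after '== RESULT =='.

Regress:
  G ∩ del = {}  (empty — regression defined)
  G \ add = {carry(b4,right), free(left)} \ {carry(b4,right)} = {free(left)}
  ∪ pre   = {free(left)} ∪ {ball_in(b4,rmA), free(right), robot_in(rmA)}
          = {ball_in(b4,rmA), free(left), free(right), robot_in(rmA)}

== RESULT ==
["ball_in(b4,rmA)", "free(left)", "free(right)", "robot_in(rmA)"]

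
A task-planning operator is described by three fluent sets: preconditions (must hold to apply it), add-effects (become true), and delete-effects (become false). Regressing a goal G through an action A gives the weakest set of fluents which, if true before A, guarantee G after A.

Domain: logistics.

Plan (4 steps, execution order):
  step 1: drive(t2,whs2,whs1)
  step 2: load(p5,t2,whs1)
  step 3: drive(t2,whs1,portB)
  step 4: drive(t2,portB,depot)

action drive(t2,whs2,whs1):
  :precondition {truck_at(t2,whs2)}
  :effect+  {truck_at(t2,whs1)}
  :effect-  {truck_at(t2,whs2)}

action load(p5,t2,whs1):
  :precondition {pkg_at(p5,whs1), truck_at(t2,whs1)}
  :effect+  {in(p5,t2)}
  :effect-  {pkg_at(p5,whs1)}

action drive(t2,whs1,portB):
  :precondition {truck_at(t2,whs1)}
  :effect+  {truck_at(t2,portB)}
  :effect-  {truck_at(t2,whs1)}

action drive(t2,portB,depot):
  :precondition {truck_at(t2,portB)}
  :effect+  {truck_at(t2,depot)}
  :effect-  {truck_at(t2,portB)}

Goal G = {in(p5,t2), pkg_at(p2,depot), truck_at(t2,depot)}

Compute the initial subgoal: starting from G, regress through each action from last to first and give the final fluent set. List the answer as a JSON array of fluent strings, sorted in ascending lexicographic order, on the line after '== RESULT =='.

Work backward from the goal:
  through step 4 (drive(t2,portB,depot)): drop {truck_at(t2,depot)}, keep {in(p5,t2), pkg_at(p2,depot)}, require {truck_at(t2,portB)}
    → {in(p5,t2), pkg_at(p2,depot), truck_at(t2,portB)}
  through step 3 (drive(t2,whs1,portB)): drop {truck_at(t2,portB)}, keep {in(p5,t2), pkg_at(p2,depot)}, require {truck_at(t2,whs1)}
    → {in(p5,t2), pkg_at(p2,depot), truck_at(t2,whs1)}
  through step 2 (load(p5,t2,whs1)): drop {in(p5,t2)}, keep {pkg_at(p2,depot), truck_at(t2,whs1)}, require {pkg_at(p5,whs1), truck_at(t2,whs1)}
    → {pkg_at(p2,depot), pkg_at(p5,whs1), truck_at(t2,whs1)}
  through step 1 (drive(t2,whs2,whs1)): drop {truck_at(t2,whs1)}, keep {pkg_at(p2,depot), pkg_at(p5,whs1)}, require {truck_at(t2,whs2)}
    → {pkg_at(p2,depot), pkg_at(p5,whs1), truck_at(t2,whs2)}

== RESULT ==
["pkg_at(p2,depot)", "pkg_at(p5,whs1)", "truck_at(t2,whs2)"]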